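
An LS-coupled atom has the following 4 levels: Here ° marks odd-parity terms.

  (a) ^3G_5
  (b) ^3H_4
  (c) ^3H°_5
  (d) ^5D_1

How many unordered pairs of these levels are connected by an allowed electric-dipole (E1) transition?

2

(a)–(b): forbidden (parity).
(a)–(c): allowed.
(a)–(d): forbidden (parity, ΔS, ΔL, ΔJ).
(b)–(c): allowed.
(b)–(d): forbidden (parity, ΔS, ΔL, ΔJ).
(c)–(d): forbidden (ΔS, ΔL, ΔJ).
Allowed pairs: 2 of 6.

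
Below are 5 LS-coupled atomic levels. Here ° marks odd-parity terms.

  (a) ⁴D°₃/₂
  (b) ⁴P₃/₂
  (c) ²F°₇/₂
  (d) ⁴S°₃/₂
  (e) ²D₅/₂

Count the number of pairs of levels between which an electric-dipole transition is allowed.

3

(a)–(b): allowed.
(a)–(c): forbidden (parity, ΔS, ΔJ).
(a)–(d): forbidden (parity, ΔL).
(a)–(e): forbidden (ΔS).
(b)–(c): forbidden (ΔS, ΔL, ΔJ).
(b)–(d): allowed.
(b)–(e): forbidden (parity, ΔS).
(c)–(d): forbidden (parity, ΔS, ΔL, ΔJ).
(c)–(e): allowed.
(d)–(e): forbidden (ΔS, ΔL).
Allowed pairs: 3 of 10.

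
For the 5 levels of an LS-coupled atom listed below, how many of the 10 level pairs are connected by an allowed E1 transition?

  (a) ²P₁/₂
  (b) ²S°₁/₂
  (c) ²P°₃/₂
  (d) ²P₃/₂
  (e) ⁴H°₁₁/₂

(a)–(b): allowed.
(a)–(c): allowed.
(a)–(d): forbidden (parity).
(a)–(e): forbidden (ΔS, ΔL, ΔJ).
(b)–(c): forbidden (parity).
(b)–(d): allowed.
(b)–(e): forbidden (parity, ΔS, ΔL, ΔJ).
(c)–(d): allowed.
(c)–(e): forbidden (parity, ΔS, ΔL, ΔJ).
(d)–(e): forbidden (ΔS, ΔL, ΔJ).
Allowed pairs: 4 of 10.

4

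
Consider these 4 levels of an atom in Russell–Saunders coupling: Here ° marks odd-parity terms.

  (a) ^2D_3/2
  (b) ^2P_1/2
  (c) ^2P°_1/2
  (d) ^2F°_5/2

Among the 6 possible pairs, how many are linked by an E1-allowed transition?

3

(a)–(b): forbidden (parity).
(a)–(c): allowed.
(a)–(d): allowed.
(b)–(c): allowed.
(b)–(d): forbidden (ΔL, ΔJ).
(c)–(d): forbidden (parity, ΔL, ΔJ).
Allowed pairs: 3 of 6.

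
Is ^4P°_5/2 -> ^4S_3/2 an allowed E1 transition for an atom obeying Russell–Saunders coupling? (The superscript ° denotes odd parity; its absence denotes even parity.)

allowed

Initial level: S=3/2, L=1, J=5/2, parity odd. Final level: S=3/2, L=0, J=3/2, parity even.
Parity must change: odd → even — ✓.
ΔL = 0, ±1 (not L=0↔0): L: 1 → 0, ΔL = -1 — ✓.
ΔJ = 0, ±1 (not J=0↔0): J: 5/2 → 3/2, ΔJ = -1 — ✓.
ΔS = 0: S: 3/2 → 3/2 — ✓.
All four E1 rules are satisfied.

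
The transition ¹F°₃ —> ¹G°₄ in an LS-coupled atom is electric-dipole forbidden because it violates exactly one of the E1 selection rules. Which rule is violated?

parity

Parity must change: odd → odd — fails.
ΔS = 0: S: 0 → 0 — passes.
ΔL = 0, ±1 (not L=0↔0): L: 3 → 4, ΔL = +1 — passes.
ΔJ = 0, ±1 (not J=0↔0): J: 3 → 4, ΔJ = +1 — passes.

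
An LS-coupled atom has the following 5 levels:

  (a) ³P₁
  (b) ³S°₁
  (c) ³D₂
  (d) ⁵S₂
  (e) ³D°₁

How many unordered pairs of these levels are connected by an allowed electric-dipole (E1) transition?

(a)–(b): allowed.
(a)–(c): forbidden (parity).
(a)–(d): forbidden (parity, ΔS).
(a)–(e): allowed.
(b)–(c): forbidden (ΔL).
(b)–(d): forbidden (ΔS, ΔL).
(b)–(e): forbidden (parity, ΔL).
(c)–(d): forbidden (parity, ΔS, ΔL).
(c)–(e): allowed.
(d)–(e): forbidden (ΔS, ΔL).
Allowed pairs: 3 of 10.

3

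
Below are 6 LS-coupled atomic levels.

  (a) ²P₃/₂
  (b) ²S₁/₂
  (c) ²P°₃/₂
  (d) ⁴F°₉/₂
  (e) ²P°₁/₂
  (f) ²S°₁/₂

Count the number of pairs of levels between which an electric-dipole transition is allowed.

5

(a)–(b): forbidden (parity).
(a)–(c): allowed.
(a)–(d): forbidden (ΔS, ΔL, ΔJ).
(a)–(e): allowed.
(a)–(f): allowed.
(b)–(c): allowed.
(b)–(d): forbidden (ΔS, ΔL, ΔJ).
(b)–(e): allowed.
(b)–(f): forbidden (ΔL).
(c)–(d): forbidden (parity, ΔS, ΔL, ΔJ).
(c)–(e): forbidden (parity).
(c)–(f): forbidden (parity).
(d)–(e): forbidden (parity, ΔS, ΔL, ΔJ).
(d)–(f): forbidden (parity, ΔS, ΔL, ΔJ).
(e)–(f): forbidden (parity).
Allowed pairs: 5 of 15.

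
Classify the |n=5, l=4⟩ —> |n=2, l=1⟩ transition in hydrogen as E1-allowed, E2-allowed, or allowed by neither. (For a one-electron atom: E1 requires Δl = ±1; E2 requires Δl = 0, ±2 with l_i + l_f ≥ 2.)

neither

Δl = 1 − 4 = -3; l_i + l_f = 5.
E1 (Δl = ±1): not satisfied.
E2 (Δl = 0,±2, l_i+l_f ≥ 2): not satisfied.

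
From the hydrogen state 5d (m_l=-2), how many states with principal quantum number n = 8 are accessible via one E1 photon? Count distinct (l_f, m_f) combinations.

4

E1 requires Δl = ±1, so l_f ∈ {1, 3}; with 0 ≤ l_f ≤ n_f−1 = 7, the allowed l_f values are {1, 3}.
For l_f = 1: m_f ∈ {m_i−1, m_i, m_i+1} ∩ [−1, 1] = {-1} → 1 state.
For l_f = 3: m_f ∈ {m_i−1, m_i, m_i+1} ∩ [−3, 3] = {-3, -2, -1} → 3 states.
Total: 4.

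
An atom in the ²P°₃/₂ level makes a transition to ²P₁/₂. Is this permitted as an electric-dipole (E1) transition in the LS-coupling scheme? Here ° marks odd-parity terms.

allowed

Reading off the term symbols: S 1/2→1/2, L 1→1, J 3/2→1/2, parity odd→even.
Parity must change: odd → even — satisfied.
ΔS = 0: S: 1/2 → 1/2 — satisfied.
ΔL = 0, ±1 (not L=0↔0): L: 1 → 1, ΔL = +0 — satisfied.
ΔJ = 0, ±1 (not J=0↔0): J: 3/2 → 1/2, ΔJ = -1 — satisfied.
All four E1 rules are satisfied.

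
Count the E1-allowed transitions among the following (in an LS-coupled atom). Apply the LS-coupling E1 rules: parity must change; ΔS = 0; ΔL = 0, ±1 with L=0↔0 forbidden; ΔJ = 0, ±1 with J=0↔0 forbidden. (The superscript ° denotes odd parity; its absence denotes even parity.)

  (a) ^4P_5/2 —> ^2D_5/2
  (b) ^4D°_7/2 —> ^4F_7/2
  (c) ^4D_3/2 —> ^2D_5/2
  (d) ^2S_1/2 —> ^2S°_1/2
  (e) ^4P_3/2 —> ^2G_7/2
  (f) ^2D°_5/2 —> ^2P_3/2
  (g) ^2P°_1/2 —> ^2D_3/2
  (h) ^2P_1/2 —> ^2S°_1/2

(a) forbidden (parity, ΔS fail)
(b) allowed
(c) forbidden (parity, ΔS fail)
(d) forbidden (ΔL fails)
(e) forbidden (parity, ΔS, ΔL, ΔJ fail)
(f) allowed
(g) allowed
(h) allowed
Total allowed: 4 of 8.

4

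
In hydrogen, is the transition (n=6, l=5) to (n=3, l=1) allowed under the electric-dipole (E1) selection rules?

forbidden

Δl = 1 − 5 = -4; the E1 rule Δl = ±1 is fails.
The transition is electric-dipole forbidden.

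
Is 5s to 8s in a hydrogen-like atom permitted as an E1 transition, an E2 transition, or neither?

neither

Δl = 0 − 0 = +0; l_i + l_f = 0.
E1 (Δl = ±1): not satisfied.
E2 (Δl = 0,±2, l_i+l_f ≥ 2): not satisfied.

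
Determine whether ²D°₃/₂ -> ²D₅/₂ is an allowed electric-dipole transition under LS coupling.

allowed

Parity must change: odd → even — ✓.
ΔS = 0: S: 1/2 → 1/2 — ✓.
ΔL = 0, ±1 (not L=0↔0): L: 2 → 2, ΔL = +0 — ✓.
ΔJ = 0, ±1 (not J=0↔0): J: 3/2 → 5/2, ΔJ = +1 — ✓.
All four E1 rules are satisfied.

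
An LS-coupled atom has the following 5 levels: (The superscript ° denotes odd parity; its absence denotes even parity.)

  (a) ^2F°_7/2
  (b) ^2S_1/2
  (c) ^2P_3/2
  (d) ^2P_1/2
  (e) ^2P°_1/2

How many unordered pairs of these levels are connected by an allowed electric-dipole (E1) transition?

(a)–(b): forbidden (ΔL, ΔJ).
(a)–(c): forbidden (ΔL, ΔJ).
(a)–(d): forbidden (ΔL, ΔJ).
(a)–(e): forbidden (parity, ΔL, ΔJ).
(b)–(c): forbidden (parity).
(b)–(d): forbidden (parity).
(b)–(e): allowed.
(c)–(d): forbidden (parity).
(c)–(e): allowed.
(d)–(e): allowed.
Allowed pairs: 3 of 10.

3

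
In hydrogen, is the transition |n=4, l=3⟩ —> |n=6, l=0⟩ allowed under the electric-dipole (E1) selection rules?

Δl = 0 − 3 = -3; the E1 rule Δl = ±1 is ✗.
The transition is electric-dipole forbidden.

forbidden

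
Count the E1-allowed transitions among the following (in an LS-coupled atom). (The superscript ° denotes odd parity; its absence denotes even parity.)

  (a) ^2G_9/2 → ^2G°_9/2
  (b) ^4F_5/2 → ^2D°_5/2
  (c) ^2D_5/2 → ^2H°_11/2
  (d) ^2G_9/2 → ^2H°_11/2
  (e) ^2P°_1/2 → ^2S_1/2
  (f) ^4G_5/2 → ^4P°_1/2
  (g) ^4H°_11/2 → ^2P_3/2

(a) allowed
(b) forbidden (ΔS fails)
(c) forbidden (ΔL, ΔJ fail)
(d) allowed
(e) allowed
(f) forbidden (ΔL, ΔJ fail)
(g) forbidden (ΔS, ΔL, ΔJ fail)
Total allowed: 3 of 7.

3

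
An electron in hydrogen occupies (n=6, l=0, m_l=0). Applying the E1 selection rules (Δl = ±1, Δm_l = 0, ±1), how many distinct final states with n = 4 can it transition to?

3

E1 requires Δl = ±1, so l_f ∈ {-1, 1}; with 0 ≤ l_f ≤ n_f−1 = 3, the allowed l_f values are {1}.
For l_f = 1: m_f ∈ {m_i−1, m_i, m_i+1} ∩ [−1, 1] = {-1, 0, 1} → 3 states.
Total: 3.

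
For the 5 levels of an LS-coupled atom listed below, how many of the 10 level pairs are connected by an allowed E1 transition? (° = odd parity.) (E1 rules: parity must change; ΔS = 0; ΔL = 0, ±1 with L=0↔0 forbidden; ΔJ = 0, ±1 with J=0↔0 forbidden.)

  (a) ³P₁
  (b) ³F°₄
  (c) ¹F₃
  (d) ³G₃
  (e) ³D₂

1

(a)–(b): forbidden (ΔL, ΔJ).
(a)–(c): forbidden (parity, ΔS, ΔL, ΔJ).
(a)–(d): forbidden (parity, ΔL, ΔJ).
(a)–(e): forbidden (parity).
(b)–(c): forbidden (ΔS).
(b)–(d): allowed.
(b)–(e): forbidden (ΔJ).
(c)–(d): forbidden (parity, ΔS).
(c)–(e): forbidden (parity, ΔS).
(d)–(e): forbidden (parity, ΔL).
Allowed pairs: 1 of 10.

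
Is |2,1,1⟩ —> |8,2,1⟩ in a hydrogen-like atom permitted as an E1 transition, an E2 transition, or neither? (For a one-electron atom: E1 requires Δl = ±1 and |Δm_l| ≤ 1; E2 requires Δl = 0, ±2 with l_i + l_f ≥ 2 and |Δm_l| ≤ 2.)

E1

Δl = 2 − 1 = +1; l_i + l_f = 3.
Δm_l = +0.
E1 (Δl = ±1, |Δm_l| ≤ 1): satisfied.
E2 (Δl = 0,±2, l_i+l_f ≥ 2, |Δm_l| ≤ 2): not satisfied.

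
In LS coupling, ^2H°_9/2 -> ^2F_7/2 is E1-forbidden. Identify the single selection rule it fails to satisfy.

the ΔL = 0, ±1 rule

ΔL = 0, ±1 (not L=0↔0): L: 5 → 3, ΔL = -2 — violated.
ΔS = 0: S: 1/2 → 1/2 — satisfied.
ΔJ = 0, ±1 (not J=0↔0): J: 9/2 → 7/2, ΔJ = -1 — satisfied.
Parity must change: odd → even — satisfied.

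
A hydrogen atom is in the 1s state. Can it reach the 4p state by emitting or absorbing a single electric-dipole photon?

l: 0 → 1 (Δl = +1). Δl = ±1 ok.
All E1 selection rules are satisfied.

allowed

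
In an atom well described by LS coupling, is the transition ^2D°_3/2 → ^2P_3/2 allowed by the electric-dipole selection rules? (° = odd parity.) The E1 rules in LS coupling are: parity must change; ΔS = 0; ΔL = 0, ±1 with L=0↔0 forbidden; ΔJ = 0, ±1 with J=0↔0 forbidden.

Parity must change: odd → even — ✓.
ΔS = 0: S: 1/2 → 1/2 — ✓.
ΔL = 0, ±1 (not L=0↔0): L: 2 → 1, ΔL = -1 — ✓.
ΔJ = 0, ±1 (not J=0↔0): J: 3/2 → 3/2, ΔJ = +0 — ✓.
All four E1 rules are satisfied.

allowed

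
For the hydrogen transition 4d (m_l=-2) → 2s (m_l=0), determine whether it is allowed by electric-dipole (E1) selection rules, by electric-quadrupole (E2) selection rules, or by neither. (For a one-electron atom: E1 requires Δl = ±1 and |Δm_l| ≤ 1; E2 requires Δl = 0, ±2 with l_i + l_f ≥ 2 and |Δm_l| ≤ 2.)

Δl = 0 − 2 = -2; l_i + l_f = 2.
Δm_l = +2.
E1 (Δl = ±1, |Δm_l| ≤ 1): not satisfied.
E2 (Δl = 0,±2, l_i+l_f ≥ 2, |Δm_l| ≤ 2): satisfied.

E2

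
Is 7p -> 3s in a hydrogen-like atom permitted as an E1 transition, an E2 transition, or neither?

Δl = 0 − 1 = -1; l_i + l_f = 1.
E1 (Δl = ±1): satisfied.
E2 (Δl = 0,±2, l_i+l_f ≥ 2): not satisfied.

E1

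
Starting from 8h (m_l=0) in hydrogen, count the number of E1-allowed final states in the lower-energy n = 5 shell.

E1 requires Δl = ±1, so l_f ∈ {4, 6}; with 0 ≤ l_f ≤ n_f−1 = 4, the allowed l_f values are {4}.
For l_f = 4: m_f ∈ {m_i−1, m_i, m_i+1} ∩ [−4, 4] = {-1, 0, 1} → 3 states.
Total: 3.

3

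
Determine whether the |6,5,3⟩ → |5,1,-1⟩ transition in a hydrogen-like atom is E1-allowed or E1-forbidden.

Δl = 1 − 5 = -4; the E1 rule Δl = ±1 is fails.
m_l: 3 → -1 (Δm_l = -4). |Δm_l| ≤ 1 fails.
The transition is electric-dipole forbidden.

forbidden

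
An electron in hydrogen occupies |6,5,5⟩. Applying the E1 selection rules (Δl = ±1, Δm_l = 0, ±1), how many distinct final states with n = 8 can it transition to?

E1 requires Δl = ±1, so l_f ∈ {4, 6}; with 0 ≤ l_f ≤ n_f−1 = 7, the allowed l_f values are {4, 6}.
For l_f = 4: m_f ∈ {m_i−1, m_i, m_i+1} ∩ [−4, 4] = {4} → 1 state.
For l_f = 6: m_f ∈ {m_i−1, m_i, m_i+1} ∩ [−6, 6] = {4, 5, 6} → 3 states.
Total: 4.

4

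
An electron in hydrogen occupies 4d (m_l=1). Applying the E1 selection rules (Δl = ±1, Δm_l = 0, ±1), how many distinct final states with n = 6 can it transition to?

E1 requires Δl = ±1, so l_f ∈ {1, 3}; with 0 ≤ l_f ≤ n_f−1 = 5, the allowed l_f values are {1, 3}.
For l_f = 1: m_f ∈ {m_i−1, m_i, m_i+1} ∩ [−1, 1] = {0, 1} → 2 states.
For l_f = 3: m_f ∈ {m_i−1, m_i, m_i+1} ∩ [−3, 3] = {0, 1, 2} → 3 states.
Total: 5.

5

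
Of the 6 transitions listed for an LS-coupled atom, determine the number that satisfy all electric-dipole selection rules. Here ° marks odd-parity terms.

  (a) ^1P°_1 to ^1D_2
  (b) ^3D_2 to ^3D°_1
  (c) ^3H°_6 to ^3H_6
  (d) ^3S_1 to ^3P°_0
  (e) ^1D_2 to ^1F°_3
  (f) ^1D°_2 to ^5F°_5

5

(a) allowed
(b) allowed
(c) allowed
(d) allowed
(e) allowed
(f) forbidden (parity, ΔS, ΔJ fail)
Total allowed: 5 of 6.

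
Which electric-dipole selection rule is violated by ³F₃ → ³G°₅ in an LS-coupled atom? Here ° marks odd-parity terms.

the ΔJ = 0, ±1 rule

ΔJ = 0, ±1 (not J=0↔0): J: 3 → 5, ΔJ = +2 — ✗.
ΔS = 0: S: 1 → 1 — ✓.
ΔL = 0, ±1 (not L=0↔0): L: 3 → 4, ΔL = +1 — ✓.
Parity must change: even → odd — ✓.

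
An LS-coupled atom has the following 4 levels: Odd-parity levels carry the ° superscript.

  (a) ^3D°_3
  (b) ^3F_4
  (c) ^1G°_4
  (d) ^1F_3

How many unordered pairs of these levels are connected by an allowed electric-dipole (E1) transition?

2

(a)–(b): allowed.
(a)–(c): forbidden (parity, ΔS, ΔL).
(a)–(d): forbidden (ΔS).
(b)–(c): forbidden (ΔS).
(b)–(d): forbidden (parity, ΔS).
(c)–(d): allowed.
Allowed pairs: 2 of 6.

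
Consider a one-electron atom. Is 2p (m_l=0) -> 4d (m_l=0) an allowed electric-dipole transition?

Initial l = 1, final l = 2, so Δl = +1. E1 requires Δl = ±1: passes.
Δm_l = 0 − (0) = +0. E1 requires Δm_l = 0, ±1: passes.
All E1 selection rules are satisfied.

allowed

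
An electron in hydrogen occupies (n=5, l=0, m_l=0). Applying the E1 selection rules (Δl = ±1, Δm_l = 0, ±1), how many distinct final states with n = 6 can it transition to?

3

E1 requires Δl = ±1, so l_f ∈ {-1, 1}; with 0 ≤ l_f ≤ n_f−1 = 5, the allowed l_f values are {1}.
For l_f = 1: m_f ∈ {m_i−1, m_i, m_i+1} ∩ [−1, 1] = {-1, 0, 1} → 3 states.
Total: 3.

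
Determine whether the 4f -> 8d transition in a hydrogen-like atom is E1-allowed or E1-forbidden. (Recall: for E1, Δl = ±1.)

allowed

Initial l = 3, final l = 2, so Δl = -1. E1 requires Δl = ±1: passes.
All E1 selection rules are satisfied.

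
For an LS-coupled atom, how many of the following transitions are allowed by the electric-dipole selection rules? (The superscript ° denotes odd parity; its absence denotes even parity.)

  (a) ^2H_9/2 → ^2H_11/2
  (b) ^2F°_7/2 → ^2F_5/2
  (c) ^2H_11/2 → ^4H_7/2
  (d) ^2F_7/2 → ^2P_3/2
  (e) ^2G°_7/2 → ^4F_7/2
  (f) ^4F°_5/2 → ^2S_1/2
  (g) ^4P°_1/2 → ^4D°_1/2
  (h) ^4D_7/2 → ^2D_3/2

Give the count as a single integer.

1

(a) forbidden (parity fails)
(b) allowed
(c) forbidden (parity, ΔS, ΔJ fail)
(d) forbidden (parity, ΔL, ΔJ fail)
(e) forbidden (ΔS fails)
(f) forbidden (ΔS, ΔL, ΔJ fail)
(g) forbidden (parity fails)
(h) forbidden (parity, ΔS, ΔJ fail)
Total allowed: 1 of 8.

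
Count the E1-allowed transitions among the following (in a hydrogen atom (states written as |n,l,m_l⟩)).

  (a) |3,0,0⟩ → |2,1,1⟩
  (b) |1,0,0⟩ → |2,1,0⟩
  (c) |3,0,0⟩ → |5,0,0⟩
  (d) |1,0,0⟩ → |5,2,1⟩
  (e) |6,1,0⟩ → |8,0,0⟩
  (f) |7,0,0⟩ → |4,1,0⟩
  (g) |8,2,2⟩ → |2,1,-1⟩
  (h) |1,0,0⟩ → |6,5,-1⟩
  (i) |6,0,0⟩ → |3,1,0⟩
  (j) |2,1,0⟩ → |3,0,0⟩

(a) allowed
(b) allowed
(c) forbidden — Δl = +0 (E1 requires Δl = ±1)
(d) forbidden — Δl = +2 (E1 requires Δl = ±1)
(e) allowed
(f) allowed
(g) forbidden — Δm_l = -3 (E1 requires Δm_l = 0, ±1)
(h) forbidden — Δl = +5 (E1 requires Δl = ±1)
(i) allowed
(j) allowed
Total allowed: 6 of 10.

6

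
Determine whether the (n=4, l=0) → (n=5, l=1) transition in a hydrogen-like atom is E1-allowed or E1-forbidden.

allowed

l: 0 → 1 (Δl = +1). Δl = ±1 ✓.
All E1 selection rules are satisfied.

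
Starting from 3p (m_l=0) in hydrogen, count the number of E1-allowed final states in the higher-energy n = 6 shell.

E1 requires Δl = ±1, so l_f ∈ {0, 2}; with 0 ≤ l_f ≤ n_f−1 = 5, the allowed l_f values are {0, 2}.
For l_f = 0: m_f ∈ {m_i−1, m_i, m_i+1} ∩ [−0, 0] = {0} → 1 state.
For l_f = 2: m_f ∈ {m_i−1, m_i, m_i+1} ∩ [−2, 2] = {-1, 0, 1} → 3 states.
Total: 4.

4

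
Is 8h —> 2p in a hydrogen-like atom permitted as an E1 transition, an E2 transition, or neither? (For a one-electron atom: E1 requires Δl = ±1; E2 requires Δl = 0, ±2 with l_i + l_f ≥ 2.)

neither

Δl = 1 − 5 = -4; l_i + l_f = 6.
E1 (Δl = ±1): not satisfied.
E2 (Δl = 0,±2, l_i+l_f ≥ 2): not satisfied.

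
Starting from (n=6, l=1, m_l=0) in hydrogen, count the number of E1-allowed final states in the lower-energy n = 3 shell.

E1 requires Δl = ±1, so l_f ∈ {0, 2}; with 0 ≤ l_f ≤ n_f−1 = 2, the allowed l_f values are {0, 2}.
For l_f = 0: m_f ∈ {m_i−1, m_i, m_i+1} ∩ [−0, 0] = {0} → 1 state.
For l_f = 2: m_f ∈ {m_i−1, m_i, m_i+1} ∩ [−2, 2] = {-1, 0, 1} → 3 states.
Total: 4.

4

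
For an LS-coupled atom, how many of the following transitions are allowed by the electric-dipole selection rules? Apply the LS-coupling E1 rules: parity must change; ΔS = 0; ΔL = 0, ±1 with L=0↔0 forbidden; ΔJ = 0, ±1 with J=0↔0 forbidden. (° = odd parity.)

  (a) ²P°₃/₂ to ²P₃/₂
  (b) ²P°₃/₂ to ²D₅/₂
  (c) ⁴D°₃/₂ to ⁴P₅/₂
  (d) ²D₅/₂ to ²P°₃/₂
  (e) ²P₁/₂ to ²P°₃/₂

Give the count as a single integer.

(a) allowed
(b) allowed
(c) allowed
(d) allowed
(e) allowed
Total allowed: 5 of 5.

5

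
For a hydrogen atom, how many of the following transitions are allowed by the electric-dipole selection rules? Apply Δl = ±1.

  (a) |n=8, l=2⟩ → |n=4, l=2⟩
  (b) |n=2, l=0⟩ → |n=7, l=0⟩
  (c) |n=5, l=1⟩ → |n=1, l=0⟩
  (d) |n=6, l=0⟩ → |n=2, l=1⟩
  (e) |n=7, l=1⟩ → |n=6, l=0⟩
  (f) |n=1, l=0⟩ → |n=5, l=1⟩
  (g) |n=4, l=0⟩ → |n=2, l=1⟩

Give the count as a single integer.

(a) forbidden — Δl = +0 (E1 requires Δl = ±1)
(b) forbidden — Δl = +0 (E1 requires Δl = ±1)
(c) allowed
(d) allowed
(e) allowed
(f) allowed
(g) allowed
Total allowed: 5 of 7.

5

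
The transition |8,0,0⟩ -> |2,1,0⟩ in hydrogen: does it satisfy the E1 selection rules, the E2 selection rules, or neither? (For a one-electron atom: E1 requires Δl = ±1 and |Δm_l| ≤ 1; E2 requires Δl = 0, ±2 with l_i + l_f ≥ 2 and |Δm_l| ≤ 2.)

E1

Δl = 1 − 0 = +1; l_i + l_f = 1.
Δm_l = +0.
E1 (Δl = ±1, |Δm_l| ≤ 1): satisfied.
E2 (Δl = 0,±2, l_i+l_f ≥ 2, |Δm_l| ≤ 2): not satisfied.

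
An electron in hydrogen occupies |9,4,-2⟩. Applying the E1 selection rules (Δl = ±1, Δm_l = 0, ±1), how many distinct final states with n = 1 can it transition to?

0

E1 requires l_f ∈ {3, 5}, but neither lies in [0, 0], so no final state is reachable.
Total: 0.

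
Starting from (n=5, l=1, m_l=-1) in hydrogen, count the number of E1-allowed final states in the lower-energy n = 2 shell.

E1 requires Δl = ±1, so l_f ∈ {0, 2}; with 0 ≤ l_f ≤ n_f−1 = 1, the allowed l_f values are {0}.
For l_f = 0: m_f ∈ {m_i−1, m_i, m_i+1} ∩ [−0, 0] = {0} → 1 state.
Total: 1.

1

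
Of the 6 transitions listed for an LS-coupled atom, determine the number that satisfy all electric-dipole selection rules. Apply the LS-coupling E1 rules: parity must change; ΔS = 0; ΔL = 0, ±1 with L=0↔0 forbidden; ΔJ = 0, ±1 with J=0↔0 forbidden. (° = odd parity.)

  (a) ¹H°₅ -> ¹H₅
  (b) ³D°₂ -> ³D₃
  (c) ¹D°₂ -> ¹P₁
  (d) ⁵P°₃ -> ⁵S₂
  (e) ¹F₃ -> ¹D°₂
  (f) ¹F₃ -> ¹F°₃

6

(a) allowed
(b) allowed
(c) allowed
(d) allowed
(e) allowed
(f) allowed
Total allowed: 6 of 6.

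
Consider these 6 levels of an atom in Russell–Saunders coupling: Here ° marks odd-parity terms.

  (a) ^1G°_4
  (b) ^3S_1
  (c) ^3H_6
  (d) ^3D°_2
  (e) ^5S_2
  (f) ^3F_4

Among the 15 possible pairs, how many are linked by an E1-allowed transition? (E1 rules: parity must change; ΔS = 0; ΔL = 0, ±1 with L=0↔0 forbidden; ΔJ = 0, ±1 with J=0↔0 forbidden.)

0

(a)–(b): forbidden (ΔS, ΔL, ΔJ).
(a)–(c): forbidden (ΔS, ΔJ).
(a)–(d): forbidden (parity, ΔS, ΔL, ΔJ).
(a)–(e): forbidden (ΔS, ΔL, ΔJ).
(a)–(f): forbidden (ΔS).
(b)–(c): forbidden (parity, ΔL, ΔJ).
(b)–(d): forbidden (ΔL).
(b)–(e): forbidden (parity, ΔS, ΔL).
(b)–(f): forbidden (parity, ΔL, ΔJ).
(c)–(d): forbidden (ΔL, ΔJ).
(c)–(e): forbidden (parity, ΔS, ΔL, ΔJ).
(c)–(f): forbidden (parity, ΔL, ΔJ).
(d)–(e): forbidden (ΔS, ΔL).
(d)–(f): forbidden (ΔJ).
(e)–(f): forbidden (parity, ΔS, ΔL, ΔJ).
Allowed pairs: 0 of 15.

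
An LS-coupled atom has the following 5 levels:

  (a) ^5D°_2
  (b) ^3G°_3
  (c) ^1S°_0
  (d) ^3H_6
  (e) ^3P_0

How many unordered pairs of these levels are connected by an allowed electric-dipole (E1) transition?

0

(a)–(b): forbidden (parity, ΔS, ΔL).
(a)–(c): forbidden (parity, ΔS, ΔL, ΔJ).
(a)–(d): forbidden (ΔS, ΔL, ΔJ).
(a)–(e): forbidden (ΔS, ΔJ).
(b)–(c): forbidden (parity, ΔS, ΔL, ΔJ).
(b)–(d): forbidden (ΔJ).
(b)–(e): forbidden (ΔL, ΔJ).
(c)–(d): forbidden (ΔS, ΔL, ΔJ).
(c)–(e): forbidden (ΔS, ΔJ).
(d)–(e): forbidden (parity, ΔL, ΔJ).
Allowed pairs: 0 of 10.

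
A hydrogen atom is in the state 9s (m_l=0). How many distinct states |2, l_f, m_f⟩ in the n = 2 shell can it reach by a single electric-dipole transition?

3

E1 requires Δl = ±1, so l_f ∈ {-1, 1}; with 0 ≤ l_f ≤ n_f−1 = 1, the allowed l_f values are {1}.
For l_f = 1: m_f ∈ {m_i−1, m_i, m_i+1} ∩ [−1, 1] = {-1, 0, 1} → 3 states.
Total: 3.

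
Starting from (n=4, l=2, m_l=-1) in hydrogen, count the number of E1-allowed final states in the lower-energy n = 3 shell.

2

E1 requires Δl = ±1, so l_f ∈ {1, 3}; with 0 ≤ l_f ≤ n_f−1 = 2, the allowed l_f values are {1}.
For l_f = 1: m_f ∈ {m_i−1, m_i, m_i+1} ∩ [−1, 1] = {-1, 0} → 2 states.
Total: 2.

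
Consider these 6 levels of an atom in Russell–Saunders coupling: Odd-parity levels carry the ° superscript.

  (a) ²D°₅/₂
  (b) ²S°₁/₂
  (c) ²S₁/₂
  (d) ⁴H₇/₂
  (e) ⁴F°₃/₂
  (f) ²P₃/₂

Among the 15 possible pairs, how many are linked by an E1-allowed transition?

2

(a)–(b): forbidden (parity, ΔL, ΔJ).
(a)–(c): forbidden (ΔL, ΔJ).
(a)–(d): forbidden (ΔS, ΔL).
(a)–(e): forbidden (parity, ΔS).
(a)–(f): allowed.
(b)–(c): forbidden (ΔL).
(b)–(d): forbidden (ΔS, ΔL, ΔJ).
(b)–(e): forbidden (parity, ΔS, ΔL).
(b)–(f): allowed.
(c)–(d): forbidden (parity, ΔS, ΔL, ΔJ).
(c)–(e): forbidden (ΔS, ΔL).
(c)–(f): forbidden (parity).
(d)–(e): forbidden (ΔL, ΔJ).
(d)–(f): forbidden (parity, ΔS, ΔL, ΔJ).
(e)–(f): forbidden (ΔS, ΔL).
Allowed pairs: 2 of 15.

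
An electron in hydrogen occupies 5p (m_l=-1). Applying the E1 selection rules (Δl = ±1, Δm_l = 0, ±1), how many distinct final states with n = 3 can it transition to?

E1 requires Δl = ±1, so l_f ∈ {0, 2}; with 0 ≤ l_f ≤ n_f−1 = 2, the allowed l_f values are {0, 2}.
For l_f = 0: m_f ∈ {m_i−1, m_i, m_i+1} ∩ [−0, 0] = {0} → 1 state.
For l_f = 2: m_f ∈ {m_i−1, m_i, m_i+1} ∩ [−2, 2] = {-2, -1, 0} → 3 states.
Total: 4.

4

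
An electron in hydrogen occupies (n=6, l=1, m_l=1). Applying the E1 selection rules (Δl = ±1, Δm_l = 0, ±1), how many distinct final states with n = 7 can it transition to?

E1 requires Δl = ±1, so l_f ∈ {0, 2}; with 0 ≤ l_f ≤ n_f−1 = 6, the allowed l_f values are {0, 2}.
For l_f = 0: m_f ∈ {m_i−1, m_i, m_i+1} ∩ [−0, 0] = {0} → 1 state.
For l_f = 2: m_f ∈ {m_i−1, m_i, m_i+1} ∩ [−2, 2] = {0, 1, 2} → 3 states.
Total: 4.

4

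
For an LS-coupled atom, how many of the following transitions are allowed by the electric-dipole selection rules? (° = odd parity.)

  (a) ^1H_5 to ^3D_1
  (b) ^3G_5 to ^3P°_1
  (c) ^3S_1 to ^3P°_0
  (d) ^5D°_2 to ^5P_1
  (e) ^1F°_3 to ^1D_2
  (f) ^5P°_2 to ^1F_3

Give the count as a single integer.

3

(a) forbidden (parity, ΔS, ΔL, ΔJ fail)
(b) forbidden (ΔL, ΔJ fail)
(c) allowed
(d) allowed
(e) allowed
(f) forbidden (ΔS, ΔL fail)
Total allowed: 3 of 6.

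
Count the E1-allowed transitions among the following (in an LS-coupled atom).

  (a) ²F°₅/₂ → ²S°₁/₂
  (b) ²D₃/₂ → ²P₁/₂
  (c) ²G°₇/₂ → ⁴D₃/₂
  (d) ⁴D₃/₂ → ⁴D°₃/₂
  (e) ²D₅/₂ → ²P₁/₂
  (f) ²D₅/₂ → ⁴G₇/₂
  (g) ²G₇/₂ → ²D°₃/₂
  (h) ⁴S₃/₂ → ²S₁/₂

1

(a) forbidden (parity, ΔL, ΔJ fail)
(b) forbidden (parity fails)
(c) forbidden (ΔS, ΔL, ΔJ fail)
(d) allowed
(e) forbidden (parity, ΔJ fail)
(f) forbidden (parity, ΔS, ΔL fail)
(g) forbidden (ΔL, ΔJ fail)
(h) forbidden (parity, ΔS, ΔL fail)
Total allowed: 1 of 8.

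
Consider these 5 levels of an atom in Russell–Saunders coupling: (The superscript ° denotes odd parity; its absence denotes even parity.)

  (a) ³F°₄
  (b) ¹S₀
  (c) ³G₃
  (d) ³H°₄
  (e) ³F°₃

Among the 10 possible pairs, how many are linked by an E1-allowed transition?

(a)–(b): forbidden (ΔS, ΔL, ΔJ).
(a)–(c): allowed.
(a)–(d): forbidden (parity, ΔL).
(a)–(e): forbidden (parity).
(b)–(c): forbidden (parity, ΔS, ΔL, ΔJ).
(b)–(d): forbidden (ΔS, ΔL, ΔJ).
(b)–(e): forbidden (ΔS, ΔL, ΔJ).
(c)–(d): allowed.
(c)–(e): allowed.
(d)–(e): forbidden (parity, ΔL).
Allowed pairs: 3 of 10.

3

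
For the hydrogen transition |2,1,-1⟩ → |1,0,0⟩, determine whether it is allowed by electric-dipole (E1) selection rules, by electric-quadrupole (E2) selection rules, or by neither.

Δl = 0 − 1 = -1; l_i + l_f = 1.
Δm_l = +1.
E1 (Δl = ±1, |Δm_l| ≤ 1): satisfied.
E2 (Δl = 0,±2, l_i+l_f ≥ 2, |Δm_l| ≤ 2): not satisfied.

E1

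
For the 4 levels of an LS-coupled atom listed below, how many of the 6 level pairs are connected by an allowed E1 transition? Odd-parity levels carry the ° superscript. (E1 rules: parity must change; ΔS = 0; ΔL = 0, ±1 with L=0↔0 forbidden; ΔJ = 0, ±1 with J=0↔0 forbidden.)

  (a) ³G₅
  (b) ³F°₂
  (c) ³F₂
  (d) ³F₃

(a)–(b): forbidden (ΔJ).
(a)–(c): forbidden (parity, ΔJ).
(a)–(d): forbidden (parity, ΔJ).
(b)–(c): allowed.
(b)–(d): allowed.
(c)–(d): forbidden (parity).
Allowed pairs: 2 of 6.

2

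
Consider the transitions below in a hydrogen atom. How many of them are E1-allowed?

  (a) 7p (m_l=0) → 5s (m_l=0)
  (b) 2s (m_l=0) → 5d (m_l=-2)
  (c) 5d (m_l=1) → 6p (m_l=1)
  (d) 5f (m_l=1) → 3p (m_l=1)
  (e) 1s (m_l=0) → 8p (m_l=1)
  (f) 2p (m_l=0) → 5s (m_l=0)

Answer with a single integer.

(a) allowed
(b) forbidden — Δl = +2 (E1 requires Δl = ±1); Δm_l = -2 (E1 requires Δm_l = 0, ±1)
(c) allowed
(d) forbidden — Δl = -2 (E1 requires Δl = ±1)
(e) allowed
(f) allowed
Total allowed: 4 of 6.

4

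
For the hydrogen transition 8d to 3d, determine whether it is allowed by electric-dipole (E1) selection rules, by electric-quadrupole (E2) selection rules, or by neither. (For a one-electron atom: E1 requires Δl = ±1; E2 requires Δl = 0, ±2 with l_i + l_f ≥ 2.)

Δl = 2 − 2 = +0; l_i + l_f = 4.
E1 (Δl = ±1): not satisfied.
E2 (Δl = 0,±2, l_i+l_f ≥ 2): satisfied.

E2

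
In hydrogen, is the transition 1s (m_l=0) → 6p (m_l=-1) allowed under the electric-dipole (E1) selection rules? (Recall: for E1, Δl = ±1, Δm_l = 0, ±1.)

Δl = 1 − 0 = +1; the E1 rule Δl = ±1 is ✓.
m_l: 0 → -1 (Δm_l = -1). |Δm_l| ≤ 1 ✓.
All E1 selection rules are satisfied.

allowed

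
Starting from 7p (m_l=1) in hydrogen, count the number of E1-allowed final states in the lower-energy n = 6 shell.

E1 requires Δl = ±1, so l_f ∈ {0, 2}; with 0 ≤ l_f ≤ n_f−1 = 5, the allowed l_f values are {0, 2}.
For l_f = 0: m_f ∈ {m_i−1, m_i, m_i+1} ∩ [−0, 0] = {0} → 1 state.
For l_f = 2: m_f ∈ {m_i−1, m_i, m_i+1} ∩ [−2, 2] = {0, 1, 2} → 3 states.
Total: 4.

4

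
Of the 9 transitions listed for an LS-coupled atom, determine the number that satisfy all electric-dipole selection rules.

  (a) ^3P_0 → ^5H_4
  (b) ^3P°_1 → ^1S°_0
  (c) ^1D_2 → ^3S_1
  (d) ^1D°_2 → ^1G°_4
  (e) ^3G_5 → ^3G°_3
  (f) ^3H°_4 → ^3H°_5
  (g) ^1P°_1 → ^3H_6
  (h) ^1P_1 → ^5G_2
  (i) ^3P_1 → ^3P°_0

1

(a) forbidden (parity, ΔS, ΔL, ΔJ fail)
(b) forbidden (parity, ΔS fail)
(c) forbidden (parity, ΔS, ΔL fail)
(d) forbidden (parity, ΔL, ΔJ fail)
(e) forbidden (ΔJ fails)
(f) forbidden (parity fails)
(g) forbidden (ΔS, ΔL, ΔJ fail)
(h) forbidden (parity, ΔS, ΔL fail)
(i) allowed
Total allowed: 1 of 9.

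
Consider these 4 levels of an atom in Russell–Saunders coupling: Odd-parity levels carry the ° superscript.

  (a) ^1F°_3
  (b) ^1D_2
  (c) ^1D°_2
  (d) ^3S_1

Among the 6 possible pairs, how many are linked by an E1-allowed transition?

(a)–(b): allowed.
(a)–(c): forbidden (parity).
(a)–(d): forbidden (ΔS, ΔL, ΔJ).
(b)–(c): allowed.
(b)–(d): forbidden (parity, ΔS, ΔL).
(c)–(d): forbidden (ΔS, ΔL).
Allowed pairs: 2 of 6.

2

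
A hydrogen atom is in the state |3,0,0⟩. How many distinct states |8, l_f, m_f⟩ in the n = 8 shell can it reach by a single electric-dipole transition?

3

E1 requires Δl = ±1, so l_f ∈ {-1, 1}; with 0 ≤ l_f ≤ n_f−1 = 7, the allowed l_f values are {1}.
For l_f = 1: m_f ∈ {m_i−1, m_i, m_i+1} ∩ [−1, 1] = {-1, 0, 1} → 3 states.
Total: 3.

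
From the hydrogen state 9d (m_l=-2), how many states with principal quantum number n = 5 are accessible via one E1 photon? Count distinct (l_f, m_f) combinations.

4

E1 requires Δl = ±1, so l_f ∈ {1, 3}; with 0 ≤ l_f ≤ n_f−1 = 4, the allowed l_f values are {1, 3}.
For l_f = 1: m_f ∈ {m_i−1, m_i, m_i+1} ∩ [−1, 1] = {-1} → 1 state.
For l_f = 3: m_f ∈ {m_i−1, m_i, m_i+1} ∩ [−3, 3] = {-3, -2, -1} → 3 states.
Total: 4.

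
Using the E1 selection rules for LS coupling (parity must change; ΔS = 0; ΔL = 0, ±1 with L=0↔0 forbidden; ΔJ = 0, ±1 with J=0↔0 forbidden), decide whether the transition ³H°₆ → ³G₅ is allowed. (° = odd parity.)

Initial level: S=1, L=5, J=6, parity odd. Final level: S=1, L=4, J=5, parity even.
Parity must change: odd → even — ok.
ΔS = 0: S: 1 → 1 — ok.
ΔL = 0, ±1 (not L=0↔0): L: 5 → 4, ΔL = -1 — ok.
ΔJ = 0, ±1 (not J=0↔0): J: 6 → 5, ΔJ = -1 — ok.
All four E1 rules are satisfied.

allowed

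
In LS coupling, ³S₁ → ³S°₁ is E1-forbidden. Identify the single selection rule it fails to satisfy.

Initial level: S=1, L=0, J=1, parity even. Final level: S=1, L=0, J=1, parity odd.
Parity must change: even → odd — satisfied.
ΔS = 0: S: 1 → 1 — satisfied.
ΔL = 0, ±1 (not L=0↔0): L: 0 → 0, ΔL = +0 — violated.
ΔJ = 0, ±1 (not J=0↔0): J: 1 → 1, ΔJ = +0 — satisfied.

the L=0 ↔ L=0 exclusion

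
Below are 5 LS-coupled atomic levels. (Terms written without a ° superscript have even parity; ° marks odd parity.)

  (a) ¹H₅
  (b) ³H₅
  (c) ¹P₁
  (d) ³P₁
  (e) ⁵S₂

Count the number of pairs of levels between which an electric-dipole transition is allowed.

0

(a)–(b): forbidden (parity, ΔS).
(a)–(c): forbidden (parity, ΔL, ΔJ).
(a)–(d): forbidden (parity, ΔS, ΔL, ΔJ).
(a)–(e): forbidden (parity, ΔS, ΔL, ΔJ).
(b)–(c): forbidden (parity, ΔS, ΔL, ΔJ).
(b)–(d): forbidden (parity, ΔL, ΔJ).
(b)–(e): forbidden (parity, ΔS, ΔL, ΔJ).
(c)–(d): forbidden (parity, ΔS).
(c)–(e): forbidden (parity, ΔS).
(d)–(e): forbidden (parity, ΔS).
Allowed pairs: 0 of 10.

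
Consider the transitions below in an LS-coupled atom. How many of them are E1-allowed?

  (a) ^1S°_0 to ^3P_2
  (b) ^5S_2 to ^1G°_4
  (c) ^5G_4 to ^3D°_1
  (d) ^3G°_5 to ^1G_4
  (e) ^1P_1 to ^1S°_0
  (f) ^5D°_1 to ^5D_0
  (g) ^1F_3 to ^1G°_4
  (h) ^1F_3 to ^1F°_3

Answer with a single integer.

(a) forbidden (ΔS, ΔJ fail)
(b) forbidden (ΔS, ΔL, ΔJ fail)
(c) forbidden (ΔS, ΔL, ΔJ fail)
(d) forbidden (ΔS fails)
(e) allowed
(f) allowed
(g) allowed
(h) allowed
Total allowed: 4 of 8.

4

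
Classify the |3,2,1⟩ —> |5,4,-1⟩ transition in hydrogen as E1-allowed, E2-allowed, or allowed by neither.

Δl = 4 − 2 = +2; l_i + l_f = 6.
Δm_l = -2.
E1 (Δl = ±1, |Δm_l| ≤ 1): not satisfied.
E2 (Δl = 0,±2, l_i+l_f ≥ 2, |Δm_l| ≤ 2): satisfied.

E2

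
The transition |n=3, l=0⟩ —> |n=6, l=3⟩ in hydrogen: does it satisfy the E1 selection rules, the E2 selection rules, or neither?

neither

Δl = 3 − 0 = +3; l_i + l_f = 3.
E1 (Δl = ±1): not satisfied.
E2 (Δl = 0,±2, l_i+l_f ≥ 2): not satisfied.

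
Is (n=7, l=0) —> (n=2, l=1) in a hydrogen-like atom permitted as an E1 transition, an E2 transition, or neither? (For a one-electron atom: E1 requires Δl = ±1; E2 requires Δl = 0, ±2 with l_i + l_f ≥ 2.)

Δl = 1 − 0 = +1; l_i + l_f = 1.
E1 (Δl = ±1): satisfied.
E2 (Δl = 0,±2, l_i+l_f ≥ 2): not satisfied.

E1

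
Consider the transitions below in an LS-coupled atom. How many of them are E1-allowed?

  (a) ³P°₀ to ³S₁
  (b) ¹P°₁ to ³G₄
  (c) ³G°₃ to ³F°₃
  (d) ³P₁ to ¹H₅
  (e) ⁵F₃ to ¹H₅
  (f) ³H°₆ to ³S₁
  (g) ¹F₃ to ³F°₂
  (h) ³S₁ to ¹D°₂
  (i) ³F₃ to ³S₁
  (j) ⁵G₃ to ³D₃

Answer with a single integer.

(a) allowed
(b) forbidden (ΔS, ΔL, ΔJ fail)
(c) forbidden (parity fails)
(d) forbidden (parity, ΔS, ΔL, ΔJ fail)
(e) forbidden (parity, ΔS, ΔL, ΔJ fail)
(f) forbidden (ΔL, ΔJ fail)
(g) forbidden (ΔS fails)
(h) forbidden (ΔS, ΔL fail)
(i) forbidden (parity, ΔL, ΔJ fail)
(j) forbidden (parity, ΔS, ΔL fail)
Total allowed: 1 of 10.

1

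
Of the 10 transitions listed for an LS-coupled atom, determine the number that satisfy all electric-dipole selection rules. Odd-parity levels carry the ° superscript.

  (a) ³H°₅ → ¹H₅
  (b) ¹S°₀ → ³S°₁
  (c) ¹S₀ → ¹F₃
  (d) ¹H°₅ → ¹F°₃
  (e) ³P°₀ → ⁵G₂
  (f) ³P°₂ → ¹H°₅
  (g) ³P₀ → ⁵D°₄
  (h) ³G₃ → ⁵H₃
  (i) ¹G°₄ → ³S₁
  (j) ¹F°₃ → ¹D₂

(a) forbidden (ΔS fails)
(b) forbidden (parity, ΔS, ΔL fail)
(c) forbidden (parity, ΔL, ΔJ fail)
(d) forbidden (parity, ΔL, ΔJ fail)
(e) forbidden (ΔS, ΔL, ΔJ fail)
(f) forbidden (parity, ΔS, ΔL, ΔJ fail)
(g) forbidden (ΔS, ΔJ fail)
(h) forbidden (parity, ΔS fail)
(i) forbidden (ΔS, ΔL, ΔJ fail)
(j) allowed
Total allowed: 1 of 10.

1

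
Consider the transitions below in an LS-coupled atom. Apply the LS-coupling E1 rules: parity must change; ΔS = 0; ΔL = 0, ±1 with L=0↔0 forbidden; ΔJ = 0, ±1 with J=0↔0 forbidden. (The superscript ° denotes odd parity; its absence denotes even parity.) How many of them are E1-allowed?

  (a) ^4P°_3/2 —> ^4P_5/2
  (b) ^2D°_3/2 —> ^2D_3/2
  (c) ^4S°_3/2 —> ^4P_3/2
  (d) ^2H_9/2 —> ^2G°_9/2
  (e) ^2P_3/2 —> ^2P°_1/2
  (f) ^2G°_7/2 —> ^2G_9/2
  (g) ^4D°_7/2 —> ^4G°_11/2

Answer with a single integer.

6

(a) allowed
(b) allowed
(c) allowed
(d) allowed
(e) allowed
(f) allowed
(g) forbidden (parity, ΔL, ΔJ fail)
Total allowed: 6 of 7.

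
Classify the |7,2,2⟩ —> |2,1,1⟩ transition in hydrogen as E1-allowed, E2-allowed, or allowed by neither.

Δl = 1 − 2 = -1; l_i + l_f = 3.
Δm_l = -1.
E1 (Δl = ±1, |Δm_l| ≤ 1): satisfied.
E2 (Δl = 0,±2, l_i+l_f ≥ 2, |Δm_l| ≤ 2): not satisfied.

E1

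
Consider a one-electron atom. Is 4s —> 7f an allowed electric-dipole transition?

forbidden

Initial l = 0, final l = 3, so Δl = +3. E1 requires Δl = ±1: fails.
The transition is electric-dipole forbidden.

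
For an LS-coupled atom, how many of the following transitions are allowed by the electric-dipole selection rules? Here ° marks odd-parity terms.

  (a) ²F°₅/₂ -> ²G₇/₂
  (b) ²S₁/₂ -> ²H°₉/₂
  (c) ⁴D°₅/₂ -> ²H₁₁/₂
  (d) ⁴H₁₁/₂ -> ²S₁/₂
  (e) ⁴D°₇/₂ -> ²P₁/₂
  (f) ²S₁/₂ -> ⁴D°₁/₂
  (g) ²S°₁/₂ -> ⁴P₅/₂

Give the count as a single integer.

1

(a) allowed
(b) forbidden (ΔL, ΔJ fail)
(c) forbidden (ΔS, ΔL, ΔJ fail)
(d) forbidden (parity, ΔS, ΔL, ΔJ fail)
(e) forbidden (ΔS, ΔJ fail)
(f) forbidden (ΔS, ΔL fail)
(g) forbidden (ΔS, ΔJ fail)
Total allowed: 1 of 7.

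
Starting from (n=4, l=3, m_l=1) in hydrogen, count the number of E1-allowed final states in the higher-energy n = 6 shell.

6

E1 requires Δl = ±1, so l_f ∈ {2, 4}; with 0 ≤ l_f ≤ n_f−1 = 5, the allowed l_f values are {2, 4}.
For l_f = 2: m_f ∈ {m_i−1, m_i, m_i+1} ∩ [−2, 2] = {0, 1, 2} → 3 states.
For l_f = 4: m_f ∈ {m_i−1, m_i, m_i+1} ∩ [−4, 4] = {0, 1, 2} → 3 states.
Total: 6.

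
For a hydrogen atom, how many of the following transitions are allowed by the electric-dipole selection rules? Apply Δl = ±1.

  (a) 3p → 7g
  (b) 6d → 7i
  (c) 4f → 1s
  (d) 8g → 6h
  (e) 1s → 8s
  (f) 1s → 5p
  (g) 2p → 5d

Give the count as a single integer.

3

(a) forbidden — Δl = +3 (E1 requires Δl = ±1)
(b) forbidden — Δl = +4 (E1 requires Δl = ±1)
(c) forbidden — Δl = -3 (E1 requires Δl = ±1)
(d) allowed
(e) forbidden — Δl = +0 (E1 requires Δl = ±1)
(f) allowed
(g) allowed
Total allowed: 3 of 7.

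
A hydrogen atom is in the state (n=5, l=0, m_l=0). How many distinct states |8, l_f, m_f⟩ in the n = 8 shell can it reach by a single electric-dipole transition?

3

E1 requires Δl = ±1, so l_f ∈ {-1, 1}; with 0 ≤ l_f ≤ n_f−1 = 7, the allowed l_f values are {1}.
For l_f = 1: m_f ∈ {m_i−1, m_i, m_i+1} ∩ [−1, 1] = {-1, 0, 1} → 3 states.
Total: 3.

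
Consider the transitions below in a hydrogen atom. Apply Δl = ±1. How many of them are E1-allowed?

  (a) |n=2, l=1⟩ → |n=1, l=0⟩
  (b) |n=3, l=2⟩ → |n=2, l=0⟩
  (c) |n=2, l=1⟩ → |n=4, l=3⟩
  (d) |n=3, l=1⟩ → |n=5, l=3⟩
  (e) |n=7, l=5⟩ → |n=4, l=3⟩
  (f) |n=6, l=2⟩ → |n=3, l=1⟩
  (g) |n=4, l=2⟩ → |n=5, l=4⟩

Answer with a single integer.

(a) allowed
(b) forbidden — Δl = -2 (E1 requires Δl = ±1)
(c) forbidden — Δl = +2 (E1 requires Δl = ±1)
(d) forbidden — Δl = +2 (E1 requires Δl = ±1)
(e) forbidden — Δl = -2 (E1 requires Δl = ±1)
(f) allowed
(g) forbidden — Δl = +2 (E1 requires Δl = ±1)
Total allowed: 2 of 7.

2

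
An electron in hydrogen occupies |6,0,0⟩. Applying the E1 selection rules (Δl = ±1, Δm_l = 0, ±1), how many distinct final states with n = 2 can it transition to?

E1 requires Δl = ±1, so l_f ∈ {-1, 1}; with 0 ≤ l_f ≤ n_f−1 = 1, the allowed l_f values are {1}.
For l_f = 1: m_f ∈ {m_i−1, m_i, m_i+1} ∩ [−1, 1] = {-1, 0, 1} → 3 states.
Total: 3.

3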